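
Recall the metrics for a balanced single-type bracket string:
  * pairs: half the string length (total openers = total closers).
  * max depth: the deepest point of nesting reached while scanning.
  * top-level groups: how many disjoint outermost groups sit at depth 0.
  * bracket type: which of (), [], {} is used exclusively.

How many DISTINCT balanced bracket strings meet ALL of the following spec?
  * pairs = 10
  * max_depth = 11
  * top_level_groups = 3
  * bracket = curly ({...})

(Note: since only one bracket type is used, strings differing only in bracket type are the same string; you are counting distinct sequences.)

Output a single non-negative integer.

Answer: 0

Derivation:
Spec: pairs=10 depth=11 groups=3
Count(depth <= 11) = 3432
Count(depth <= 10) = 3432
Count(depth == 11) = 3432 - 3432 = 0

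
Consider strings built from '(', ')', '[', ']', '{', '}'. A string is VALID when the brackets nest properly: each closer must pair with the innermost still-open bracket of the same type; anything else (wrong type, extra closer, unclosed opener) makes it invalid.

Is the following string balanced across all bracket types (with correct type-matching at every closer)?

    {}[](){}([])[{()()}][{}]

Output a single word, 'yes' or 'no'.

pos 0: push '{'; stack = {
pos 1: '}' matches '{'; pop; stack = (empty)
pos 2: push '['; stack = [
pos 3: ']' matches '['; pop; stack = (empty)
pos 4: push '('; stack = (
pos 5: ')' matches '('; pop; stack = (empty)
pos 6: push '{'; stack = {
pos 7: '}' matches '{'; pop; stack = (empty)
pos 8: push '('; stack = (
pos 9: push '['; stack = ([
pos 10: ']' matches '['; pop; stack = (
pos 11: ')' matches '('; pop; stack = (empty)
pos 12: push '['; stack = [
pos 13: push '{'; stack = [{
pos 14: push '('; stack = [{(
pos 15: ')' matches '('; pop; stack = [{
pos 16: push '('; stack = [{(
pos 17: ')' matches '('; pop; stack = [{
pos 18: '}' matches '{'; pop; stack = [
pos 19: ']' matches '['; pop; stack = (empty)
pos 20: push '['; stack = [
pos 21: push '{'; stack = [{
pos 22: '}' matches '{'; pop; stack = [
pos 23: ']' matches '['; pop; stack = (empty)
end: stack empty → VALID
Verdict: properly nested → yes

Answer: yes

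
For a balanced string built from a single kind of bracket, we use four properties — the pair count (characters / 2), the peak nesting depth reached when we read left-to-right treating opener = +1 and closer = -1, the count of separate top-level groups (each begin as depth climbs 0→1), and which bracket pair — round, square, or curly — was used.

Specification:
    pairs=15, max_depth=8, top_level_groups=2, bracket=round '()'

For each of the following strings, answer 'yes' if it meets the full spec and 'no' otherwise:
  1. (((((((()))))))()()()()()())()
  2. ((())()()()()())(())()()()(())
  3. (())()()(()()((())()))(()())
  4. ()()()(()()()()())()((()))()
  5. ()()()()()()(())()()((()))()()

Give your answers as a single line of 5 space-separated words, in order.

Answer: yes no no no no

Derivation:
String 1 '(((((((()))))))()()()()()())()': depth seq [1 2 3 4 5 6 7 8 7 6 5 4 3 2 1 2 1 2 1 2 1 2 1 2 1 2 1 0 1 0]
  -> pairs=15 depth=8 groups=2 -> yes
String 2 '((())()()()()())(())()()()(())': depth seq [1 2 3 2 1 2 1 2 1 2 1 2 1 2 1 0 1 2 1 0 1 0 1 0 1 0 1 2 1 0]
  -> pairs=15 depth=3 groups=6 -> no
String 3 '(())()()(()()((())()))(()())': depth seq [1 2 1 0 1 0 1 0 1 2 1 2 1 2 3 4 3 2 3 2 1 0 1 2 1 2 1 0]
  -> pairs=14 depth=4 groups=5 -> no
String 4 '()()()(()()()()())()((()))()': depth seq [1 0 1 0 1 0 1 2 1 2 1 2 1 2 1 2 1 0 1 0 1 2 3 2 1 0 1 0]
  -> pairs=14 depth=3 groups=7 -> no
String 5 '()()()()()()(())()()((()))()()': depth seq [1 0 1 0 1 0 1 0 1 0 1 0 1 2 1 0 1 0 1 0 1 2 3 2 1 0 1 0 1 0]
  -> pairs=15 depth=3 groups=12 -> no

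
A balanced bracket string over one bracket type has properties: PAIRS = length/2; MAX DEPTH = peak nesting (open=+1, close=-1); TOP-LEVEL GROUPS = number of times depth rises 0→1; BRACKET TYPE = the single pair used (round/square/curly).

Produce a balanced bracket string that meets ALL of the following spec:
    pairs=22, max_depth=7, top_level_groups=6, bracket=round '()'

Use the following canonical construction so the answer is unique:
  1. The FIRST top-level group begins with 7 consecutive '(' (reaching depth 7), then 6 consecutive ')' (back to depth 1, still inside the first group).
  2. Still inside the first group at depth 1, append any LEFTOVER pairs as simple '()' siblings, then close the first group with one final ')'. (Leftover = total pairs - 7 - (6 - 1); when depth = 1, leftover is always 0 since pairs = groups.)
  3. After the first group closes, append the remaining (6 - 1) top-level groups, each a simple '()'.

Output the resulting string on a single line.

Spec: pairs=22 depth=7 groups=6
Leftover pairs = 22 - 7 - (6-1) = 10
First group: deep chain of depth 7 + 10 sibling pairs
Remaining 5 groups: simple '()' each

Answer: ((((((())))))()()()()()()()()()())()()()()()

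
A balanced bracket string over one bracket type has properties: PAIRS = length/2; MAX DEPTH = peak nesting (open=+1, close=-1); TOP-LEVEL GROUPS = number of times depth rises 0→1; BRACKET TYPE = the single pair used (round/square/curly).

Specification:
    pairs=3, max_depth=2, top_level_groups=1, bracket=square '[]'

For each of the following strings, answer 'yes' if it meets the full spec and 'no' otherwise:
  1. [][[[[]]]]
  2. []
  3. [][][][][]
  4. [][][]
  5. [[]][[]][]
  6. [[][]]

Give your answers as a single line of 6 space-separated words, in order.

Answer: no no no no no yes

Derivation:
String 1 '[][[[[]]]]': depth seq [1 0 1 2 3 4 3 2 1 0]
  -> pairs=5 depth=4 groups=2 -> no
String 2 '[]': depth seq [1 0]
  -> pairs=1 depth=1 groups=1 -> no
String 3 '[][][][][]': depth seq [1 0 1 0 1 0 1 0 1 0]
  -> pairs=5 depth=1 groups=5 -> no
String 4 '[][][]': depth seq [1 0 1 0 1 0]
  -> pairs=3 depth=1 groups=3 -> no
String 5 '[[]][[]][]': depth seq [1 2 1 0 1 2 1 0 1 0]
  -> pairs=5 depth=2 groups=3 -> no
String 6 '[[][]]': depth seq [1 2 1 2 1 0]
  -> pairs=3 depth=2 groups=1 -> yes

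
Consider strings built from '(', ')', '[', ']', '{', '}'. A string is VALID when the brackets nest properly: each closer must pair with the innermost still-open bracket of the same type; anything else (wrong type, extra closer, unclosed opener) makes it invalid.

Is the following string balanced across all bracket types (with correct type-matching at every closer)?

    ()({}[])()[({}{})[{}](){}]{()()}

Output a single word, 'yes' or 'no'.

Answer: yes

Derivation:
pos 0: push '('; stack = (
pos 1: ')' matches '('; pop; stack = (empty)
pos 2: push '('; stack = (
pos 3: push '{'; stack = ({
pos 4: '}' matches '{'; pop; stack = (
pos 5: push '['; stack = ([
pos 6: ']' matches '['; pop; stack = (
pos 7: ')' matches '('; pop; stack = (empty)
pos 8: push '('; stack = (
pos 9: ')' matches '('; pop; stack = (empty)
pos 10: push '['; stack = [
pos 11: push '('; stack = [(
pos 12: push '{'; stack = [({
pos 13: '}' matches '{'; pop; stack = [(
pos 14: push '{'; stack = [({
pos 15: '}' matches '{'; pop; stack = [(
pos 16: ')' matches '('; pop; stack = [
pos 17: push '['; stack = [[
pos 18: push '{'; stack = [[{
pos 19: '}' matches '{'; pop; stack = [[
pos 20: ']' matches '['; pop; stack = [
pos 21: push '('; stack = [(
pos 22: ')' matches '('; pop; stack = [
pos 23: push '{'; stack = [{
pos 24: '}' matches '{'; pop; stack = [
pos 25: ']' matches '['; pop; stack = (empty)
pos 26: push '{'; stack = {
pos 27: push '('; stack = {(
pos 28: ')' matches '('; pop; stack = {
pos 29: push '('; stack = {(
pos 30: ')' matches '('; pop; stack = {
pos 31: '}' matches '{'; pop; stack = (empty)
end: stack empty → VALID
Verdict: properly nested → yes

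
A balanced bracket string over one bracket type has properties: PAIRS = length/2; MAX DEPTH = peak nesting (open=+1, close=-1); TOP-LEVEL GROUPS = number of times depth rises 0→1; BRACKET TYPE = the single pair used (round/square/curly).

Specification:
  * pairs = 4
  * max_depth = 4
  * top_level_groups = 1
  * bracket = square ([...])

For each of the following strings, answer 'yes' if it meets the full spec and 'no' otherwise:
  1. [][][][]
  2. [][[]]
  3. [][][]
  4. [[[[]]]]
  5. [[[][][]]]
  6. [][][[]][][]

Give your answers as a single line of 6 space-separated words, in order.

String 1 '[][][][]': depth seq [1 0 1 0 1 0 1 0]
  -> pairs=4 depth=1 groups=4 -> no
String 2 '[][[]]': depth seq [1 0 1 2 1 0]
  -> pairs=3 depth=2 groups=2 -> no
String 3 '[][][]': depth seq [1 0 1 0 1 0]
  -> pairs=3 depth=1 groups=3 -> no
String 4 '[[[[]]]]': depth seq [1 2 3 4 3 2 1 0]
  -> pairs=4 depth=4 groups=1 -> yes
String 5 '[[[][][]]]': depth seq [1 2 3 2 3 2 3 2 1 0]
  -> pairs=5 depth=3 groups=1 -> no
String 6 '[][][[]][][]': depth seq [1 0 1 0 1 2 1 0 1 0 1 0]
  -> pairs=6 depth=2 groups=5 -> no

Answer: no no no yes no no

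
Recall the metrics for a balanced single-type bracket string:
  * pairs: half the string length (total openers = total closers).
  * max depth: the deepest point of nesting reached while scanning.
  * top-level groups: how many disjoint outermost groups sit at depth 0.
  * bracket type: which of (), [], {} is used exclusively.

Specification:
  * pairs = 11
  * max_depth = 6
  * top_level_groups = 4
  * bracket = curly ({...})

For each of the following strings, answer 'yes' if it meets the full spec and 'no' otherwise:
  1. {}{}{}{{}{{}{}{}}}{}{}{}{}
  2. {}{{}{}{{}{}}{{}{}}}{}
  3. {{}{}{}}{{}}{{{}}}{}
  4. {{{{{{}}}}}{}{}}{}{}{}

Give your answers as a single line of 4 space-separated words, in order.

String 1 '{}{}{}{{}{{}{}{}}}{}{}{}{}': depth seq [1 0 1 0 1 0 1 2 1 2 3 2 3 2 3 2 1 0 1 0 1 0 1 0 1 0]
  -> pairs=13 depth=3 groups=8 -> no
String 2 '{}{{}{}{{}{}}{{}{}}}{}': depth seq [1 0 1 2 1 2 1 2 3 2 3 2 1 2 3 2 3 2 1 0 1 0]
  -> pairs=11 depth=3 groups=3 -> no
String 3 '{{}{}{}}{{}}{{{}}}{}': depth seq [1 2 1 2 1 2 1 0 1 2 1 0 1 2 3 2 1 0 1 0]
  -> pairs=10 depth=3 groups=4 -> no
String 4 '{{{{{{}}}}}{}{}}{}{}{}': depth seq [1 2 3 4 5 6 5 4 3 2 1 2 1 2 1 0 1 0 1 0 1 0]
  -> pairs=11 depth=6 groups=4 -> yes

Answer: no no no yes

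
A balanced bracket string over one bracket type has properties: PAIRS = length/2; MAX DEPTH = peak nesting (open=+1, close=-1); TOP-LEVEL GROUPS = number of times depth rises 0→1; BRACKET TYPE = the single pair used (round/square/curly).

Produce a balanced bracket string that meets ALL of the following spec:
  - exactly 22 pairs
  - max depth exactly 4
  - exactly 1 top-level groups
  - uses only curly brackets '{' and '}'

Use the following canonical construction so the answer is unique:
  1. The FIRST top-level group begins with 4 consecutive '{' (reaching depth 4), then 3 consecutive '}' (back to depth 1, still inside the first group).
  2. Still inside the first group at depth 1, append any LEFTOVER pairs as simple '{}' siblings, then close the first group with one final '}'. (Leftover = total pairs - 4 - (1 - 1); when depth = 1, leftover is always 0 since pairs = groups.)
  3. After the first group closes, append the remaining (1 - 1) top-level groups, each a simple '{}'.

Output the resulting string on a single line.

Spec: pairs=22 depth=4 groups=1
Leftover pairs = 22 - 4 - (1-1) = 18
First group: deep chain of depth 4 + 18 sibling pairs
Remaining 0 groups: simple '{}' each

Answer: {{{{}}}{}{}{}{}{}{}{}{}{}{}{}{}{}{}{}{}{}{}}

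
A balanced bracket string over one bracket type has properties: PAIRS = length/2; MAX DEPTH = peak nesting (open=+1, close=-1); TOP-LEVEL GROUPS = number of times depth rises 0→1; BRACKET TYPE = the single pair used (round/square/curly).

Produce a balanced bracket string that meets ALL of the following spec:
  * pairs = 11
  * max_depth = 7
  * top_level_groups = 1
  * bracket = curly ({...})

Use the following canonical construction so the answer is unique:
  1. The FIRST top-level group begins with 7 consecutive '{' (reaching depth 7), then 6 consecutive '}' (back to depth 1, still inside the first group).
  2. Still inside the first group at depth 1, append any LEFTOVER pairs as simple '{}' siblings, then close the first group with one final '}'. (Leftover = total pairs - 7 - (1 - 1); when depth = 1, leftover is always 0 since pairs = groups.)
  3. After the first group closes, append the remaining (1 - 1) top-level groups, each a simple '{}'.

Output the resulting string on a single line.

Spec: pairs=11 depth=7 groups=1
Leftover pairs = 11 - 7 - (1-1) = 4
First group: deep chain of depth 7 + 4 sibling pairs
Remaining 0 groups: simple '{}' each

Answer: {{{{{{{}}}}}}{}{}{}{}}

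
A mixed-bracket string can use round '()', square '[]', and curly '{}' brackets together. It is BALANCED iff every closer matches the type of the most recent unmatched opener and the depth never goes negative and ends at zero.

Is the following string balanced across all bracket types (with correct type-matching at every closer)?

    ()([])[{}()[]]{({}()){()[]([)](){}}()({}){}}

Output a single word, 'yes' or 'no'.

pos 0: push '('; stack = (
pos 1: ')' matches '('; pop; stack = (empty)
pos 2: push '('; stack = (
pos 3: push '['; stack = ([
pos 4: ']' matches '['; pop; stack = (
pos 5: ')' matches '('; pop; stack = (empty)
pos 6: push '['; stack = [
pos 7: push '{'; stack = [{
pos 8: '}' matches '{'; pop; stack = [
pos 9: push '('; stack = [(
pos 10: ')' matches '('; pop; stack = [
pos 11: push '['; stack = [[
pos 12: ']' matches '['; pop; stack = [
pos 13: ']' matches '['; pop; stack = (empty)
pos 14: push '{'; stack = {
pos 15: push '('; stack = {(
pos 16: push '{'; stack = {({
pos 17: '}' matches '{'; pop; stack = {(
pos 18: push '('; stack = {((
pos 19: ')' matches '('; pop; stack = {(
pos 20: ')' matches '('; pop; stack = {
pos 21: push '{'; stack = {{
pos 22: push '('; stack = {{(
pos 23: ')' matches '('; pop; stack = {{
pos 24: push '['; stack = {{[
pos 25: ']' matches '['; pop; stack = {{
pos 26: push '('; stack = {{(
pos 27: push '['; stack = {{([
pos 28: saw closer ')' but top of stack is '[' (expected ']') → INVALID
Verdict: type mismatch at position 28: ')' closes '[' → no

Answer: no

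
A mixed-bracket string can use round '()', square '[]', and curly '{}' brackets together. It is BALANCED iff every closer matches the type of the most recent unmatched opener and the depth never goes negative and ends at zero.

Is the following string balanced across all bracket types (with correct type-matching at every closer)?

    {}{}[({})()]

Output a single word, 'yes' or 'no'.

pos 0: push '{'; stack = {
pos 1: '}' matches '{'; pop; stack = (empty)
pos 2: push '{'; stack = {
pos 3: '}' matches '{'; pop; stack = (empty)
pos 4: push '['; stack = [
pos 5: push '('; stack = [(
pos 6: push '{'; stack = [({
pos 7: '}' matches '{'; pop; stack = [(
pos 8: ')' matches '('; pop; stack = [
pos 9: push '('; stack = [(
pos 10: ')' matches '('; pop; stack = [
pos 11: ']' matches '['; pop; stack = (empty)
end: stack empty → VALID
Verdict: properly nested → yes

Answer: yes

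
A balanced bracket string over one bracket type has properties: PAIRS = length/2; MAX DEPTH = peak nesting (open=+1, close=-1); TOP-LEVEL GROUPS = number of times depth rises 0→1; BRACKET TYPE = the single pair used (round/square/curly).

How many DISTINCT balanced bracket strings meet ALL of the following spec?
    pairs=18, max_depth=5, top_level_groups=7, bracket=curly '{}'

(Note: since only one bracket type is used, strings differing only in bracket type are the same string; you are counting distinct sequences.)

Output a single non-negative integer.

Answer: 2253349

Derivation:
Spec: pairs=18 depth=5 groups=7
Count(depth <= 5) = 6947003
Count(depth <= 4) = 4693654
Count(depth == 5) = 6947003 - 4693654 = 2253349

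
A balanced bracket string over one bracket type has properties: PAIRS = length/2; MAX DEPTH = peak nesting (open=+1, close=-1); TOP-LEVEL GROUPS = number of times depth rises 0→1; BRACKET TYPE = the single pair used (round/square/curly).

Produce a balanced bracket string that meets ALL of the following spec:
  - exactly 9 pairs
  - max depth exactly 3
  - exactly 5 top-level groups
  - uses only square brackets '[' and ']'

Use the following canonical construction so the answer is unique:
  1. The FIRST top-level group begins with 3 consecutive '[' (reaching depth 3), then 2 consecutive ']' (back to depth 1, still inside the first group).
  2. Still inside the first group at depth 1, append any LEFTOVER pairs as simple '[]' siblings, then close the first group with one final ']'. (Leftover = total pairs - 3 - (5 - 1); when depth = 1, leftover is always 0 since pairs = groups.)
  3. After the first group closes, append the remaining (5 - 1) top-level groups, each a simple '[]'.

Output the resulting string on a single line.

Answer: [[[]][][]][][][][]

Derivation:
Spec: pairs=9 depth=3 groups=5
Leftover pairs = 9 - 3 - (5-1) = 2
First group: deep chain of depth 3 + 2 sibling pairs
Remaining 4 groups: simple '[]' each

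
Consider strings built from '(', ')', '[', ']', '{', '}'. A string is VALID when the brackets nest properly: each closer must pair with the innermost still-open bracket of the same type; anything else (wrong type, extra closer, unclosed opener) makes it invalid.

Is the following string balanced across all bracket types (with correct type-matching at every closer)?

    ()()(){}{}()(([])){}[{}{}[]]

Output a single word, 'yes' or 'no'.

pos 0: push '('; stack = (
pos 1: ')' matches '('; pop; stack = (empty)
pos 2: push '('; stack = (
pos 3: ')' matches '('; pop; stack = (empty)
pos 4: push '('; stack = (
pos 5: ')' matches '('; pop; stack = (empty)
pos 6: push '{'; stack = {
pos 7: '}' matches '{'; pop; stack = (empty)
pos 8: push '{'; stack = {
pos 9: '}' matches '{'; pop; stack = (empty)
pos 10: push '('; stack = (
pos 11: ')' matches '('; pop; stack = (empty)
pos 12: push '('; stack = (
pos 13: push '('; stack = ((
pos 14: push '['; stack = (([
pos 15: ']' matches '['; pop; stack = ((
pos 16: ')' matches '('; pop; stack = (
pos 17: ')' matches '('; pop; stack = (empty)
pos 18: push '{'; stack = {
pos 19: '}' matches '{'; pop; stack = (empty)
pos 20: push '['; stack = [
pos 21: push '{'; stack = [{
pos 22: '}' matches '{'; pop; stack = [
pos 23: push '{'; stack = [{
pos 24: '}' matches '{'; pop; stack = [
pos 25: push '['; stack = [[
pos 26: ']' matches '['; pop; stack = [
pos 27: ']' matches '['; pop; stack = (empty)
end: stack empty → VALID
Verdict: properly nested → yes

Answer: yes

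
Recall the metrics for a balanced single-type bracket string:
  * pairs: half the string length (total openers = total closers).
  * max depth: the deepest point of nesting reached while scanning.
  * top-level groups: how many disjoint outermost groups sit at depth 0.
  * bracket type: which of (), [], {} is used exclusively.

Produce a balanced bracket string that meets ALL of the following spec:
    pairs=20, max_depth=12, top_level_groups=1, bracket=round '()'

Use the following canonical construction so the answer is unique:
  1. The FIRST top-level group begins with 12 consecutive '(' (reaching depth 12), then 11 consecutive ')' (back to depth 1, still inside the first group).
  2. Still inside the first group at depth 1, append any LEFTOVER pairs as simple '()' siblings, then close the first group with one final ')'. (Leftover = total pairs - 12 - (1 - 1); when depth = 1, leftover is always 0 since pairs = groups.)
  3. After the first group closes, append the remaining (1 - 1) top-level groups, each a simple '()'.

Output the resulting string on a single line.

Answer: (((((((((((()))))))))))()()()()()()()())

Derivation:
Spec: pairs=20 depth=12 groups=1
Leftover pairs = 20 - 12 - (1-1) = 8
First group: deep chain of depth 12 + 8 sibling pairs
Remaining 0 groups: simple '()' each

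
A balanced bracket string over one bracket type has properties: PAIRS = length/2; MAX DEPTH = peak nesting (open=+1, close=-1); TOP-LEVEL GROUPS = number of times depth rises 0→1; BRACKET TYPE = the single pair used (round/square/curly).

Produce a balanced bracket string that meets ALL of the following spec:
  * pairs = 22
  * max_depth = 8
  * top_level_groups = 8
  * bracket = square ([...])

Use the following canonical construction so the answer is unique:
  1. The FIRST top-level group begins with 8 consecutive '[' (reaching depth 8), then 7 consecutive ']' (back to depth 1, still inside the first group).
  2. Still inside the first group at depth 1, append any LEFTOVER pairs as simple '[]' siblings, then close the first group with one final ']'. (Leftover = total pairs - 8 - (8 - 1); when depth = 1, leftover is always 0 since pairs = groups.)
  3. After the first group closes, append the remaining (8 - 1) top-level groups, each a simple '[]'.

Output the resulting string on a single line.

Spec: pairs=22 depth=8 groups=8
Leftover pairs = 22 - 8 - (8-1) = 7
First group: deep chain of depth 8 + 7 sibling pairs
Remaining 7 groups: simple '[]' each

Answer: [[[[[[[[]]]]]]][][][][][][][]][][][][][][][]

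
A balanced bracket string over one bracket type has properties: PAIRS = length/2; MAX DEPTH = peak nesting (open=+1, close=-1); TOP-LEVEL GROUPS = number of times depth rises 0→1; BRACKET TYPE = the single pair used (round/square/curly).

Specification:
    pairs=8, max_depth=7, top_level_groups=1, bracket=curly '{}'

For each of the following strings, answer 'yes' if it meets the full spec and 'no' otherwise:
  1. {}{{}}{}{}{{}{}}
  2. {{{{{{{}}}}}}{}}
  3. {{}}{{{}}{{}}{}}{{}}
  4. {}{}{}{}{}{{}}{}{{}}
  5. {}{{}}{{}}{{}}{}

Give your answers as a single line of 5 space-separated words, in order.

Answer: no yes no no no

Derivation:
String 1 '{}{{}}{}{}{{}{}}': depth seq [1 0 1 2 1 0 1 0 1 0 1 2 1 2 1 0]
  -> pairs=8 depth=2 groups=5 -> no
String 2 '{{{{{{{}}}}}}{}}': depth seq [1 2 3 4 5 6 7 6 5 4 3 2 1 2 1 0]
  -> pairs=8 depth=7 groups=1 -> yes
String 3 '{{}}{{{}}{{}}{}}{{}}': depth seq [1 2 1 0 1 2 3 2 1 2 3 2 1 2 1 0 1 2 1 0]
  -> pairs=10 depth=3 groups=3 -> no
String 4 '{}{}{}{}{}{{}}{}{{}}': depth seq [1 0 1 0 1 0 1 0 1 0 1 2 1 0 1 0 1 2 1 0]
  -> pairs=10 depth=2 groups=8 -> no
String 5 '{}{{}}{{}}{{}}{}': depth seq [1 0 1 2 1 0 1 2 1 0 1 2 1 0 1 0]
  -> pairs=8 depth=2 groups=5 -> no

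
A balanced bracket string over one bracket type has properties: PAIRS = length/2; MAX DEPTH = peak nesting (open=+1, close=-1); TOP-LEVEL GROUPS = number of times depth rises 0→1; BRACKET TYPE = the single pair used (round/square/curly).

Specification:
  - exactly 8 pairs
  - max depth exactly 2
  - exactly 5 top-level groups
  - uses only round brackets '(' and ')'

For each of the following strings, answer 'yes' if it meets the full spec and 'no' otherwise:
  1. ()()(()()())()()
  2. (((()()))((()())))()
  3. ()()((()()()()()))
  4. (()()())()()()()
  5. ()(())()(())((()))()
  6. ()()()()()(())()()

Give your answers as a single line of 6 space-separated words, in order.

String 1 '()()(()()())()()': depth seq [1 0 1 0 1 2 1 2 1 2 1 0 1 0 1 0]
  -> pairs=8 depth=2 groups=5 -> yes
String 2 '(((()()))((()())))()': depth seq [1 2 3 4 3 4 3 2 1 2 3 4 3 4 3 2 1 0 1 0]
  -> pairs=10 depth=4 groups=2 -> no
String 3 '()()((()()()()()))': depth seq [1 0 1 0 1 2 3 2 3 2 3 2 3 2 3 2 1 0]
  -> pairs=9 depth=3 groups=3 -> no
String 4 '(()()())()()()()': depth seq [1 2 1 2 1 2 1 0 1 0 1 0 1 0 1 0]
  -> pairs=8 depth=2 groups=5 -> yes
String 5 '()(())()(())((()))()': depth seq [1 0 1 2 1 0 1 0 1 2 1 0 1 2 3 2 1 0 1 0]
  -> pairs=10 depth=3 groups=6 -> no
String 6 '()()()()()(())()()': depth seq [1 0 1 0 1 0 1 0 1 0 1 2 1 0 1 0 1 0]
  -> pairs=9 depth=2 groups=8 -> no

Answer: yes no no yes no no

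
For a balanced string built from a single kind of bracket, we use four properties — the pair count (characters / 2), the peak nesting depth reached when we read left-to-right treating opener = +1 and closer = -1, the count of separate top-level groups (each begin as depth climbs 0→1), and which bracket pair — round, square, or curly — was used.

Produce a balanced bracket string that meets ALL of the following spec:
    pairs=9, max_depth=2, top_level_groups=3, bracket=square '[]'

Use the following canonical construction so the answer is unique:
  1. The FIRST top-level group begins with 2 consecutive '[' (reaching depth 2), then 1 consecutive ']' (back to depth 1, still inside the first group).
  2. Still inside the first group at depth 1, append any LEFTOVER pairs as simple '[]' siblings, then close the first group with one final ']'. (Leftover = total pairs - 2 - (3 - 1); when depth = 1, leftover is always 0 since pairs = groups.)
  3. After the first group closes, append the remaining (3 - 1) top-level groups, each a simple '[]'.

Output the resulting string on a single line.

Spec: pairs=9 depth=2 groups=3
Leftover pairs = 9 - 2 - (3-1) = 5
First group: deep chain of depth 2 + 5 sibling pairs
Remaining 2 groups: simple '[]' each

Answer: [[][][][][][]][][]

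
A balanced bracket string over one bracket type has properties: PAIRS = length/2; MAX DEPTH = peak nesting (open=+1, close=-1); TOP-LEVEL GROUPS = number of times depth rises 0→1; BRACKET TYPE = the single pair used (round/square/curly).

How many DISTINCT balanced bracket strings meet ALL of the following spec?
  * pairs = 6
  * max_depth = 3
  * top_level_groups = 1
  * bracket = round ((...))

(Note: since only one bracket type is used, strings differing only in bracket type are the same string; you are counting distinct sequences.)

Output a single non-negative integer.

Answer: 15

Derivation:
Spec: pairs=6 depth=3 groups=1
Count(depth <= 3) = 16
Count(depth <= 2) = 1
Count(depth == 3) = 16 - 1 = 15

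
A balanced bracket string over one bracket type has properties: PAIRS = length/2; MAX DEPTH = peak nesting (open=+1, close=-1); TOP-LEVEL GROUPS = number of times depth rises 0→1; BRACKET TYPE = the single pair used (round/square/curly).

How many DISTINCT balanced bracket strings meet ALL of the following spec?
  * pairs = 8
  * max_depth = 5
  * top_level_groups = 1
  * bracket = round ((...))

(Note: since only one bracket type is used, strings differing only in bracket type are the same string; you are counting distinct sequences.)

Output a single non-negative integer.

Answer: 132

Derivation:
Spec: pairs=8 depth=5 groups=1
Count(depth <= 5) = 365
Count(depth <= 4) = 233
Count(depth == 5) = 365 - 233 = 132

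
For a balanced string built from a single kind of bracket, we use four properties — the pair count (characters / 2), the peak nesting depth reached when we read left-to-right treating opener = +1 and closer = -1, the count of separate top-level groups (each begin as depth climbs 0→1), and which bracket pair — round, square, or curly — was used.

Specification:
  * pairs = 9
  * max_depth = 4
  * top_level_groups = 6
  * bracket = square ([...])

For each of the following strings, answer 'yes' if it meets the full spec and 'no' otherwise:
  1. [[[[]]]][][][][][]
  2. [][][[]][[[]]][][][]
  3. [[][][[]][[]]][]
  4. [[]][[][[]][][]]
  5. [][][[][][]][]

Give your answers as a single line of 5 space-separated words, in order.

Answer: yes no no no no

Derivation:
String 1 '[[[[]]]][][][][][]': depth seq [1 2 3 4 3 2 1 0 1 0 1 0 1 0 1 0 1 0]
  -> pairs=9 depth=4 groups=6 -> yes
String 2 '[][][[]][[[]]][][][]': depth seq [1 0 1 0 1 2 1 0 1 2 3 2 1 0 1 0 1 0 1 0]
  -> pairs=10 depth=3 groups=7 -> no
String 3 '[[][][[]][[]]][]': depth seq [1 2 1 2 1 2 3 2 1 2 3 2 1 0 1 0]
  -> pairs=8 depth=3 groups=2 -> no
String 4 '[[]][[][[]][][]]': depth seq [1 2 1 0 1 2 1 2 3 2 1 2 1 2 1 0]
  -> pairs=8 depth=3 groups=2 -> no
String 5 '[][][[][][]][]': depth seq [1 0 1 0 1 2 1 2 1 2 1 0 1 0]
  -> pairs=7 depth=2 groups=4 -> no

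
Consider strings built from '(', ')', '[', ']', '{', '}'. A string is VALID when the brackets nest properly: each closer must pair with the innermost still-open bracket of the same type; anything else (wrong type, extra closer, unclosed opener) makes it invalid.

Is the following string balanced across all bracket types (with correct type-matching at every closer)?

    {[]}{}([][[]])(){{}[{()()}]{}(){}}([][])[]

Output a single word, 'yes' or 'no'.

Answer: yes

Derivation:
pos 0: push '{'; stack = {
pos 1: push '['; stack = {[
pos 2: ']' matches '['; pop; stack = {
pos 3: '}' matches '{'; pop; stack = (empty)
pos 4: push '{'; stack = {
pos 5: '}' matches '{'; pop; stack = (empty)
pos 6: push '('; stack = (
pos 7: push '['; stack = ([
pos 8: ']' matches '['; pop; stack = (
pos 9: push '['; stack = ([
pos 10: push '['; stack = ([[
pos 11: ']' matches '['; pop; stack = ([
pos 12: ']' matches '['; pop; stack = (
pos 13: ')' matches '('; pop; stack = (empty)
pos 14: push '('; stack = (
pos 15: ')' matches '('; pop; stack = (empty)
pos 16: push '{'; stack = {
pos 17: push '{'; stack = {{
pos 18: '}' matches '{'; pop; stack = {
pos 19: push '['; stack = {[
pos 20: push '{'; stack = {[{
pos 21: push '('; stack = {[{(
pos 22: ')' matches '('; pop; stack = {[{
pos 23: push '('; stack = {[{(
pos 24: ')' matches '('; pop; stack = {[{
pos 25: '}' matches '{'; pop; stack = {[
pos 26: ']' matches '['; pop; stack = {
pos 27: push '{'; stack = {{
pos 28: '}' matches '{'; pop; stack = {
pos 29: push '('; stack = {(
pos 30: ')' matches '('; pop; stack = {
pos 31: push '{'; stack = {{
pos 32: '}' matches '{'; pop; stack = {
pos 33: '}' matches '{'; pop; stack = (empty)
pos 34: push '('; stack = (
pos 35: push '['; stack = ([
pos 36: ']' matches '['; pop; stack = (
pos 37: push '['; stack = ([
pos 38: ']' matches '['; pop; stack = (
pos 39: ')' matches '('; pop; stack = (empty)
pos 40: push '['; stack = [
pos 41: ']' matches '['; pop; stack = (empty)
end: stack empty → VALID
Verdict: properly nested → yes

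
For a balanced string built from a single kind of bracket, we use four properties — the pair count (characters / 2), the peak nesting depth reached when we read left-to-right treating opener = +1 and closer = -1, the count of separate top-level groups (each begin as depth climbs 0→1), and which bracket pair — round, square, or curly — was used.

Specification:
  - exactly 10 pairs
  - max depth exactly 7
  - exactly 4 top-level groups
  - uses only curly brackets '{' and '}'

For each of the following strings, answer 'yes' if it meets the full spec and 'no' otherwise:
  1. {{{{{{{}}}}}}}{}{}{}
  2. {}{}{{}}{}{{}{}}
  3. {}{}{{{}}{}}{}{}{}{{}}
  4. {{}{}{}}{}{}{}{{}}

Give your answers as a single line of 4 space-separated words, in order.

Answer: yes no no no

Derivation:
String 1 '{{{{{{{}}}}}}}{}{}{}': depth seq [1 2 3 4 5 6 7 6 5 4 3 2 1 0 1 0 1 0 1 0]
  -> pairs=10 depth=7 groups=4 -> yes
String 2 '{}{}{{}}{}{{}{}}': depth seq [1 0 1 0 1 2 1 0 1 0 1 2 1 2 1 0]
  -> pairs=8 depth=2 groups=5 -> no
String 3 '{}{}{{{}}{}}{}{}{}{{}}': depth seq [1 0 1 0 1 2 3 2 1 2 1 0 1 0 1 0 1 0 1 2 1 0]
  -> pairs=11 depth=3 groups=7 -> no
String 4 '{{}{}{}}{}{}{}{{}}': depth seq [1 2 1 2 1 2 1 0 1 0 1 0 1 0 1 2 1 0]
  -> pairs=9 depth=2 groups=5 -> no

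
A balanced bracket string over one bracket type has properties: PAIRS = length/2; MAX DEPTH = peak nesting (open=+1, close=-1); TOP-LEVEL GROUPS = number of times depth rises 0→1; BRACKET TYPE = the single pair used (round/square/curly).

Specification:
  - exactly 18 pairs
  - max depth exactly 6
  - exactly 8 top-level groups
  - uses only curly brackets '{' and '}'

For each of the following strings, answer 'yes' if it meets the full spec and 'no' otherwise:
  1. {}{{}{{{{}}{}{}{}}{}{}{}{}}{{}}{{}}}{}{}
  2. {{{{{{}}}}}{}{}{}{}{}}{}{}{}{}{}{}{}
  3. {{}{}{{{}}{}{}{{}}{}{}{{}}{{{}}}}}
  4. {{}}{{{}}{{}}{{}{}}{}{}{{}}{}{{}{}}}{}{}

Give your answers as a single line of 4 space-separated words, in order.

Answer: no yes no no

Derivation:
String 1 '{}{{}{{{{}}{}{}{}}{}{}{}{}}{{}}{{}}}{}{}': depth seq [1 0 1 2 1 2 3 4 5 4 3 4 3 4 3 4 3 2 3 2 3 2 3 2 3 2 1 2 3 2 1 2 3 2 1 0 1 0 1 0]
  -> pairs=20 depth=5 groups=4 -> no
String 2 '{{{{{{}}}}}{}{}{}{}{}}{}{}{}{}{}{}{}': depth seq [1 2 3 4 5 6 5 4 3 2 1 2 1 2 1 2 1 2 1 2 1 0 1 0 1 0 1 0 1 0 1 0 1 0 1 0]
  -> pairs=18 depth=6 groups=8 -> yes
String 3 '{{}{}{{{}}{}{}{{}}{}{}{{}}{{{}}}}}': depth seq [1 2 1 2 1 2 3 4 3 2 3 2 3 2 3 4 3 2 3 2 3 2 3 4 3 2 3 4 5 4 3 2 1 0]
  -> pairs=17 depth=5 groups=1 -> no
String 4 '{{}}{{{}}{{}}{{}{}}{}{}{{}}{}{{}{}}}{}{}': depth seq [1 2 1 0 1 2 3 2 1 2 3 2 1 2 3 2 3 2 1 2 1 2 1 2 3 2 1 2 1 2 3 2 3 2 1 0 1 0 1 0]
  -> pairs=20 depth=3 groups=4 -> no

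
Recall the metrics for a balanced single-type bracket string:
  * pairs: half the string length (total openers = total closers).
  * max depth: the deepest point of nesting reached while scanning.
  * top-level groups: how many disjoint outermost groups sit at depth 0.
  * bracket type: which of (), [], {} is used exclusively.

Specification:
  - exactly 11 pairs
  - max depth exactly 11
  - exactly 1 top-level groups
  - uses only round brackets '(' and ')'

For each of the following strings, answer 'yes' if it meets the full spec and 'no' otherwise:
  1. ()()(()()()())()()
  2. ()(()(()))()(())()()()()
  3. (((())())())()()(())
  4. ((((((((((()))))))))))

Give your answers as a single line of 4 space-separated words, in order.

Answer: no no no yes

Derivation:
String 1 '()()(()()()())()()': depth seq [1 0 1 0 1 2 1 2 1 2 1 2 1 0 1 0 1 0]
  -> pairs=9 depth=2 groups=5 -> no
String 2 '()(()(()))()(())()()()()': depth seq [1 0 1 2 1 2 3 2 1 0 1 0 1 2 1 0 1 0 1 0 1 0 1 0]
  -> pairs=12 depth=3 groups=8 -> no
String 3 '(((())())())()()(())': depth seq [1 2 3 4 3 2 3 2 1 2 1 0 1 0 1 0 1 2 1 0]
  -> pairs=10 depth=4 groups=4 -> no
String 4 '((((((((((()))))))))))': depth seq [1 2 3 4 5 6 7 8 9 10 11 10 9 8 7 6 5 4 3 2 1 0]
  -> pairs=11 depth=11 groups=1 -> yes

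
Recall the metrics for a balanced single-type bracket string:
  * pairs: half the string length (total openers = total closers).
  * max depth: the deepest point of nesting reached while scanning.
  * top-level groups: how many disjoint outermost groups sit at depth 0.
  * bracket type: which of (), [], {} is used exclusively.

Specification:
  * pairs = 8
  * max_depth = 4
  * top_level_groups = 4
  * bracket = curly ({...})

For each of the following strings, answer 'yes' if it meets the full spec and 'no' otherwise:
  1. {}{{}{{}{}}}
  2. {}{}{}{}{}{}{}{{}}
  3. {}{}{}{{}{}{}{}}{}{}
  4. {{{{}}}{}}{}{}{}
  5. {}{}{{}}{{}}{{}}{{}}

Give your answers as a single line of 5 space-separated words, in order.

Answer: no no no yes no

Derivation:
String 1 '{}{{}{{}{}}}': depth seq [1 0 1 2 1 2 3 2 3 2 1 0]
  -> pairs=6 depth=3 groups=2 -> no
String 2 '{}{}{}{}{}{}{}{{}}': depth seq [1 0 1 0 1 0 1 0 1 0 1 0 1 0 1 2 1 0]
  -> pairs=9 depth=2 groups=8 -> no
String 3 '{}{}{}{{}{}{}{}}{}{}': depth seq [1 0 1 0 1 0 1 2 1 2 1 2 1 2 1 0 1 0 1 0]
  -> pairs=10 depth=2 groups=6 -> no
String 4 '{{{{}}}{}}{}{}{}': depth seq [1 2 3 4 3 2 1 2 1 0 1 0 1 0 1 0]
  -> pairs=8 depth=4 groups=4 -> yes
String 5 '{}{}{{}}{{}}{{}}{{}}': depth seq [1 0 1 0 1 2 1 0 1 2 1 0 1 2 1 0 1 2 1 0]
  -> pairs=10 depth=2 groups=6 -> no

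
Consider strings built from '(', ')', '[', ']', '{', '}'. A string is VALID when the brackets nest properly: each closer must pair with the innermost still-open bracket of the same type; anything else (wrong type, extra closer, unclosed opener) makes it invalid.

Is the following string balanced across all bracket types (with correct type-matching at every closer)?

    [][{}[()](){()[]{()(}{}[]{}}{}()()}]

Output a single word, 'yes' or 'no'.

pos 0: push '['; stack = [
pos 1: ']' matches '['; pop; stack = (empty)
pos 2: push '['; stack = [
pos 3: push '{'; stack = [{
pos 4: '}' matches '{'; pop; stack = [
pos 5: push '['; stack = [[
pos 6: push '('; stack = [[(
pos 7: ')' matches '('; pop; stack = [[
pos 8: ']' matches '['; pop; stack = [
pos 9: push '('; stack = [(
pos 10: ')' matches '('; pop; stack = [
pos 11: push '{'; stack = [{
pos 12: push '('; stack = [{(
pos 13: ')' matches '('; pop; stack = [{
pos 14: push '['; stack = [{[
pos 15: ']' matches '['; pop; stack = [{
pos 16: push '{'; stack = [{{
pos 17: push '('; stack = [{{(
pos 18: ')' matches '('; pop; stack = [{{
pos 19: push '('; stack = [{{(
pos 20: saw closer '}' but top of stack is '(' (expected ')') → INVALID
Verdict: type mismatch at position 20: '}' closes '(' → no

Answer: no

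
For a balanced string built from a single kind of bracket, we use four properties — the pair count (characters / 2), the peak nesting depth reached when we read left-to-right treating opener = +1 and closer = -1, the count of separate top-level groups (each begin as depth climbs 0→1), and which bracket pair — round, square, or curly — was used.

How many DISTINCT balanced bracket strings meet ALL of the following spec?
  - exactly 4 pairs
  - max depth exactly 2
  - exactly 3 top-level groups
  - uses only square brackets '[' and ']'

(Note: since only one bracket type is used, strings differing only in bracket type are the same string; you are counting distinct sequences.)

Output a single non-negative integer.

Answer: 3

Derivation:
Spec: pairs=4 depth=2 groups=3
Count(depth <= 2) = 3
Count(depth <= 1) = 0
Count(depth == 2) = 3 - 0 = 3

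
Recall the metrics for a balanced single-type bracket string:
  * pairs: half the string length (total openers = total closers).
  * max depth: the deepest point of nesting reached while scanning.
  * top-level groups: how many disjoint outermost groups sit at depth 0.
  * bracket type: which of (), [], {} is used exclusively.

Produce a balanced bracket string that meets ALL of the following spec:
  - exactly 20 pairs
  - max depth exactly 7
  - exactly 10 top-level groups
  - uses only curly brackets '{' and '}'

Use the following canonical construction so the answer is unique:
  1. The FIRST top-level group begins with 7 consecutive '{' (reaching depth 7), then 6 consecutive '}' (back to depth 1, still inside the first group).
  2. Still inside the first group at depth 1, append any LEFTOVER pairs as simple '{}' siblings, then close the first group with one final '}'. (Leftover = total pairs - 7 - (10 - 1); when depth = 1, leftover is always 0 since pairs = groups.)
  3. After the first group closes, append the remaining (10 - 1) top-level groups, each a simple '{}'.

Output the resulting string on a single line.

Spec: pairs=20 depth=7 groups=10
Leftover pairs = 20 - 7 - (10-1) = 4
First group: deep chain of depth 7 + 4 sibling pairs
Remaining 9 groups: simple '{}' each

Answer: {{{{{{{}}}}}}{}{}{}{}}{}{}{}{}{}{}{}{}{}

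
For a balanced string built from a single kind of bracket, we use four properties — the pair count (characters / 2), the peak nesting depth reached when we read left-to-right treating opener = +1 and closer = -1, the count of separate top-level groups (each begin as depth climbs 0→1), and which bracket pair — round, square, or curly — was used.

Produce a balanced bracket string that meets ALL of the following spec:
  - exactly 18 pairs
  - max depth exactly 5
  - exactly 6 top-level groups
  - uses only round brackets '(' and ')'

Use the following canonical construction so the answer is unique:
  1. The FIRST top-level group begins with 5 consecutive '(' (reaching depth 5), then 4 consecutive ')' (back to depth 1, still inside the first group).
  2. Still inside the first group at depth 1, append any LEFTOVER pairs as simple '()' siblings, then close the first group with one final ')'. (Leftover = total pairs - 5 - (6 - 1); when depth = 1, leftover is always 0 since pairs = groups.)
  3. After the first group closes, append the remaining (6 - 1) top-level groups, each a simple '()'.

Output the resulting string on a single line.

Answer: ((((())))()()()()()()()())()()()()()

Derivation:
Spec: pairs=18 depth=5 groups=6
Leftover pairs = 18 - 5 - (6-1) = 8
First group: deep chain of depth 5 + 8 sibling pairs
Remaining 5 groups: simple '()' each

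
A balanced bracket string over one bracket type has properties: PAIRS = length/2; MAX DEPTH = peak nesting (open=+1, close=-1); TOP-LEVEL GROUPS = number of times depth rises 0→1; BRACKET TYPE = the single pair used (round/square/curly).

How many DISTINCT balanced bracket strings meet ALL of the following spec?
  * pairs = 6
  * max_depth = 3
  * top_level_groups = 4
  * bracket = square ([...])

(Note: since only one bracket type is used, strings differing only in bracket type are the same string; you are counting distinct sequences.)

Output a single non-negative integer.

Spec: pairs=6 depth=3 groups=4
Count(depth <= 3) = 14
Count(depth <= 2) = 10
Count(depth == 3) = 14 - 10 = 4

Answer: 4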